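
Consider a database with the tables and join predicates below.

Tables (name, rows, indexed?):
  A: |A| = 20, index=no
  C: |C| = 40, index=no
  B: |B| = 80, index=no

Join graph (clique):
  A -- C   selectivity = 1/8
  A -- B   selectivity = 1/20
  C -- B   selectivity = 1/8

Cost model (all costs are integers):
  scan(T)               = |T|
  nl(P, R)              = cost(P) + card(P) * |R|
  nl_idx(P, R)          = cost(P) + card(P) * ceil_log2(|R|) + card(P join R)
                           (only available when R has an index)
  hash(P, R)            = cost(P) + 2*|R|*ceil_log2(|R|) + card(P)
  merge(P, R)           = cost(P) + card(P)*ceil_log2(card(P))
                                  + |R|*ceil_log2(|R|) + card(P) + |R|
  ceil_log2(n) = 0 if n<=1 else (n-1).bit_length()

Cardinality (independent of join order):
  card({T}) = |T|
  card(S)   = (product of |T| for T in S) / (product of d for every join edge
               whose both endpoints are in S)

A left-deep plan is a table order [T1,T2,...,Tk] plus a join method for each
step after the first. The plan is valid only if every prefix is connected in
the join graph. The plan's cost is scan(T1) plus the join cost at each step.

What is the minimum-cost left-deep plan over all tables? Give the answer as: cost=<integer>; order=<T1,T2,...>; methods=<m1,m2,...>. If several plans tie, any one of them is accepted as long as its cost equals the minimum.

cost=920; order=B,A,C; methods=hash,hash

Selinger DP (subsets sized 1..n):
  {A}: scan cost=20, card=20
  {C}: scan cost=40, card=40
  {B}: scan cost=80, card=80
  {AC}: card=100; try (A,hash)→280, (C,merge)→420, (A,merge)→440, (C,hash)→520, (C,nl)→820, (A,nl)→840; best=280 via (A,hash)
  {AB}: card=80; try (A,hash)→360, (B,merge)→780, (A,merge)→840, (B,hash)→1160, (B,nl)→1620, (A,nl)→1680; best=360 via (A,hash)
  {BC}: card=400; try (C,hash)→640, (B,merge)→960, (C,merge)→1000, (B,hash)→1200, (B,nl)→3240, (C,nl)→3280; best=640 via (C,hash)
  {ABC}: card=50; try (C,hash)→920, (A,hash)→1240, (C,merge)→1280, (B,hash)→1500, (B,merge)→1720, (C,nl)→3560 …(+3); best=920 via (C,hash)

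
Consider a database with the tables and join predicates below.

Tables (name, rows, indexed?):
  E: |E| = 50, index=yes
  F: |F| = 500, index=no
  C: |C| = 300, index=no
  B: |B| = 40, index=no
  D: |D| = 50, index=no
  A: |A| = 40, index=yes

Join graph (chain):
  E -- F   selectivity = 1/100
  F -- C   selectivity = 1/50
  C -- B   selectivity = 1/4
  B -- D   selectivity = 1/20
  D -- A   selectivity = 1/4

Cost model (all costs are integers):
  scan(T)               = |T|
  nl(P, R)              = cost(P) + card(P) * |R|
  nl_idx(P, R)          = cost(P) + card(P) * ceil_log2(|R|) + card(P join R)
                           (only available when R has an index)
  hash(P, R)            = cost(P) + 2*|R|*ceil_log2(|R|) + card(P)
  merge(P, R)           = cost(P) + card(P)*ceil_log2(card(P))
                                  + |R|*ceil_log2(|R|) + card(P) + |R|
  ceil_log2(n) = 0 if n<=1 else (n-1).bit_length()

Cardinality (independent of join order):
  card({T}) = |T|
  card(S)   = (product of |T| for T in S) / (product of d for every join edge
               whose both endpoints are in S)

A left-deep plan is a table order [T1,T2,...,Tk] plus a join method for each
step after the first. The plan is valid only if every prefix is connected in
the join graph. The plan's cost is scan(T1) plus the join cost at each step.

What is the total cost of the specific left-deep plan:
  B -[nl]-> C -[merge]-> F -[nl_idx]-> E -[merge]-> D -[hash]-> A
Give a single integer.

514370

step 1: scan B: cost=40, card=40
step 2: join C via nl
    card(P join C) = 40*300/(4) = 3000
    cost = 40 + 40*300 = 12040
step 3: join F via merge
    card(P join F) = 3000*500/(50) = 30000
    cost = 12040 + 3000*12 + 500*9 + 3000 + 500 = 56040
step 4: join E via nl_idx
    card(P join E) = 30000*50/(100) = 15000
    cost = 56040 + 30000*6 + 15000 = 251040
step 5: join D via merge
    card(P join D) = 15000*50/(20) = 37500
    cost = 251040 + 15000*14 + 50*6 + 15000 + 50 = 476390
step 6: join A via hash
    card(P join A) = 37500*40/(4) = 375000
    cost = 476390 + 2*40*6 + 37500 = 514370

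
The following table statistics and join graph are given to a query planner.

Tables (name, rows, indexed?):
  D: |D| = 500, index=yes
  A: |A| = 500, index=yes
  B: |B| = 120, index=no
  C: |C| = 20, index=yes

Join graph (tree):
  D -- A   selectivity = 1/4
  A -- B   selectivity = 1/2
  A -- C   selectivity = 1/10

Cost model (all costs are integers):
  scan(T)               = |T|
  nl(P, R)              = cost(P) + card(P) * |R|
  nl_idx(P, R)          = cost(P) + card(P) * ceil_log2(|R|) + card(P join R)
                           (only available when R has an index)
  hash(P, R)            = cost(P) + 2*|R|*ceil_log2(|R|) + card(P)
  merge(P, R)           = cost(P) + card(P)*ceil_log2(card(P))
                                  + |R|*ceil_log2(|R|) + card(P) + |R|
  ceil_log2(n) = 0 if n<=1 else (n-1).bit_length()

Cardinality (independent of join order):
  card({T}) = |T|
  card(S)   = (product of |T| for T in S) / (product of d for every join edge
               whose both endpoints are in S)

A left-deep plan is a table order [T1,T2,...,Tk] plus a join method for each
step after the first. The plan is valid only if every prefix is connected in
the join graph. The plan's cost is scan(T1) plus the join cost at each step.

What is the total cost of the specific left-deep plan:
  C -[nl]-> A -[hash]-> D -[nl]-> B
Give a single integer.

15020020

step 1: scan C: cost=20, card=20
step 2: join A via nl
    card(P join A) = 20*500/(10) = 1000
    cost = 20 + 20*500 = 10020
step 3: join D via hash
    card(P join D) = 1000*500/(4) = 125000
    cost = 10020 + 2*500*9 + 1000 = 20020
step 4: join B via nl
    card(P join B) = 125000*120/(2) = 7500000
    cost = 20020 + 125000*120 = 15020020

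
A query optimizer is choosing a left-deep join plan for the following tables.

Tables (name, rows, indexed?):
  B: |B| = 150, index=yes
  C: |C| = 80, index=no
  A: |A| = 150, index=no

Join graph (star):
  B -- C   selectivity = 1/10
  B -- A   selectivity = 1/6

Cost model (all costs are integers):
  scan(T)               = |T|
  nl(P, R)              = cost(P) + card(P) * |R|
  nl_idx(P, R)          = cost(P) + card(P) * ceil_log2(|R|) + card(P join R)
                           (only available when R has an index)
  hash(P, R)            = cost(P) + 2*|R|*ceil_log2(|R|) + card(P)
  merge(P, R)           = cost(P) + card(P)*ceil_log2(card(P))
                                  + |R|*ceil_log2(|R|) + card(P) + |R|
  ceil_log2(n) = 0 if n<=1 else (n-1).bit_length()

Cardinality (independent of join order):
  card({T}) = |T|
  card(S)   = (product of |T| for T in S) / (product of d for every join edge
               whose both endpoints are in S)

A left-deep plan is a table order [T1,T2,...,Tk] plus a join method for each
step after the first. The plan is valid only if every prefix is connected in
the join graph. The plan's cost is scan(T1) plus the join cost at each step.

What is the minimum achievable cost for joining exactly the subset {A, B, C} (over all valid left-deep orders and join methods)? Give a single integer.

Selinger DP over subsets of {A,B,C}:
  {B}: scan cost=150, card=150
  {C}: scan cost=80, card=80
  {A}: scan cost=150, card=150
  {BC}: card=1200; try (C,hash)→1420, (B,nl_idx)→1920, (B,merge)→2070, (C,merge)→2140, (B,hash)→2560, (B,nl)→12080 …(+1); best=1420 via (C,hash)
  {AB}: card=3750; try (B,hash)→2700, (A,hash)→2700, (B,merge)→2850, (A,merge)→2850, (B,nl_idx)→5100, (B,nl)→22650 …(+1); best=2700 via (B,hash)
  {ABC}: card=30000; try (A,hash)→5020, (C,hash)→7570, (A,merge)→17170, (C,merge)→52090, (A,nl)→181420, (C,nl)→302700; best=5020 via (A,hash)

5020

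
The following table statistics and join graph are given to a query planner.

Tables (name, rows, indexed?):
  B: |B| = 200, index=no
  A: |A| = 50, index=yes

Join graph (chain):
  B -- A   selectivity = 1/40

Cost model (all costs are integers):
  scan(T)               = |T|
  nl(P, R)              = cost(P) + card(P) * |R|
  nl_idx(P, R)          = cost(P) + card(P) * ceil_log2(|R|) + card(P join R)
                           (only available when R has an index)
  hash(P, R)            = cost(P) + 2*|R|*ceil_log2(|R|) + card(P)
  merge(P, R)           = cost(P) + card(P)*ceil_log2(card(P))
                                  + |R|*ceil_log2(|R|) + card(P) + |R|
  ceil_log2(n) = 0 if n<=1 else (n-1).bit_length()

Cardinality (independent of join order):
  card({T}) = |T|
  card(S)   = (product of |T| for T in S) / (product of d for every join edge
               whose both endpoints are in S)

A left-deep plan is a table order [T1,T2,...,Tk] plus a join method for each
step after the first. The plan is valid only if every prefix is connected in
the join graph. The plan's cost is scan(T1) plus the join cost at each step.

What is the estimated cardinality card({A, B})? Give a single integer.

250

Tables in S: A(50), B(200)
Edges inside S: B-A(d=40)
numerator = 50 * 200 = 10000
denominator = 40 = 40
card(S) = 10000 / 40 = 250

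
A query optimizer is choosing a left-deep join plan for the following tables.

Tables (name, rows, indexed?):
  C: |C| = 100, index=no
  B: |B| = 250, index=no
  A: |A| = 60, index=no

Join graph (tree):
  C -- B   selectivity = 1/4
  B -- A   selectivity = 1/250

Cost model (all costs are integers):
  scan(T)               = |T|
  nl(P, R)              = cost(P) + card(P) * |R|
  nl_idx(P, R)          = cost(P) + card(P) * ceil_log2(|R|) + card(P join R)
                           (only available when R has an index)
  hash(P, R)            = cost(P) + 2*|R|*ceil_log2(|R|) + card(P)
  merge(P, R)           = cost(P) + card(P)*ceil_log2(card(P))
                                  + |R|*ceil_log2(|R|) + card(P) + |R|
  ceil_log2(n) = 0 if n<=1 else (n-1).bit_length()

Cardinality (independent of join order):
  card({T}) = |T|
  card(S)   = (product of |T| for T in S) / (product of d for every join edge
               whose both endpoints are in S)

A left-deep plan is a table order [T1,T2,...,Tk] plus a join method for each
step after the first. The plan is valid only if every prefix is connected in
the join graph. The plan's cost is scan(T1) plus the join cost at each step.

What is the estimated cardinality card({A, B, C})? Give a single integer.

Tables in S: A(60), B(250), C(100)
Edges inside S: C-B(d=4), B-A(d=250)
numerator = 60 * 250 * 100 = 1500000
denominator = 4 * 250 = 1000
card(S) = 1500000 / 1000 = 1500

1500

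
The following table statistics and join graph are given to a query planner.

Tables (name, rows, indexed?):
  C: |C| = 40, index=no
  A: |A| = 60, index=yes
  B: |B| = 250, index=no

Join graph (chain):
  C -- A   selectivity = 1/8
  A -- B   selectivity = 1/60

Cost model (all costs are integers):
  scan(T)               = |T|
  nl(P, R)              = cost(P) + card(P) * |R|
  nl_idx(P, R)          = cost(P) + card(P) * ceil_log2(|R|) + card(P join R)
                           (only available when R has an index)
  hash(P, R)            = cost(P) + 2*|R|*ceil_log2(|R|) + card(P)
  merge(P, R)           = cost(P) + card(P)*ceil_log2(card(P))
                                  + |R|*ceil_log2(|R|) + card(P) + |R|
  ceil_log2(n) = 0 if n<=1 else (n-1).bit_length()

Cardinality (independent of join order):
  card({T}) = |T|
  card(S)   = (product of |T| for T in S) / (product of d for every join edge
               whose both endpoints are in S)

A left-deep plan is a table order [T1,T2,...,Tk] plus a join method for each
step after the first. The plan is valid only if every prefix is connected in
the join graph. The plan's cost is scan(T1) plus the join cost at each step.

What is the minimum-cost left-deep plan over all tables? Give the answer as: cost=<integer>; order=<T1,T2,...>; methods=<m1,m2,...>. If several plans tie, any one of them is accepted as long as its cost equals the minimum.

cost=1950; order=B,A,C; methods=hash,hash

Selinger DP (subsets sized 1..n):
  {C}: scan cost=40, card=40
  {A}: scan cost=60, card=60
  {B}: scan cost=250, card=250
  {AC}: card=300; try (A,nl_idx)→580, (C,hash)→600, (A,merge)→740, (C,merge)→760, (A,hash)→800, (A,nl)→2440 …(+1); best=580 via (A,nl_idx)
  {AB}: card=250; try (A,hash)→1220, (A,nl_idx)→2000, (B,merge)→2730, (A,merge)→2920, (B,hash)→4120, (B,nl)→15060 …(+1); best=1220 via (A,hash)
  {ABC}: card=1250; try (C,hash)→1950, (C,merge)→3750, (B,hash)→4880, (B,merge)→5830, (C,nl)→11220, (B,nl)→75580; best=1950 via (C,hash)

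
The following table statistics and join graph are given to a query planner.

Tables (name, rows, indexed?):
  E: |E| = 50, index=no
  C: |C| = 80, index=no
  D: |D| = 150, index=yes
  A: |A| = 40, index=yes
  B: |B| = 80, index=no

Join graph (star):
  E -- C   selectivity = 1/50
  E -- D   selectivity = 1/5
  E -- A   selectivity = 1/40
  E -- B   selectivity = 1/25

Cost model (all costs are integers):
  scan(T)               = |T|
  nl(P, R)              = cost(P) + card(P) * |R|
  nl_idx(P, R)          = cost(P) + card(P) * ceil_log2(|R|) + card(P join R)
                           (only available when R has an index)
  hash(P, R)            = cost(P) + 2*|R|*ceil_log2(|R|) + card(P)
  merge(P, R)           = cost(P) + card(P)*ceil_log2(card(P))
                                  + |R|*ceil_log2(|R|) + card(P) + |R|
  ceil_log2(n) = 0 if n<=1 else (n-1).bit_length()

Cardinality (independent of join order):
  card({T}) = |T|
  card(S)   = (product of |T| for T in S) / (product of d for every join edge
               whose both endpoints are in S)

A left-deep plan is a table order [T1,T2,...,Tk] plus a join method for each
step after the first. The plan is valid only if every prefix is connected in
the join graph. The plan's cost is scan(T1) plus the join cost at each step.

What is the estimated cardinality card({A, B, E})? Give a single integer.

160

Tables in S: A(40), B(80), E(50)
Edges inside S: E-A(d=40), E-B(d=25)
numerator = 40 * 80 * 50 = 160000
denominator = 40 * 25 = 1000
card(S) = 160000 / 1000 = 160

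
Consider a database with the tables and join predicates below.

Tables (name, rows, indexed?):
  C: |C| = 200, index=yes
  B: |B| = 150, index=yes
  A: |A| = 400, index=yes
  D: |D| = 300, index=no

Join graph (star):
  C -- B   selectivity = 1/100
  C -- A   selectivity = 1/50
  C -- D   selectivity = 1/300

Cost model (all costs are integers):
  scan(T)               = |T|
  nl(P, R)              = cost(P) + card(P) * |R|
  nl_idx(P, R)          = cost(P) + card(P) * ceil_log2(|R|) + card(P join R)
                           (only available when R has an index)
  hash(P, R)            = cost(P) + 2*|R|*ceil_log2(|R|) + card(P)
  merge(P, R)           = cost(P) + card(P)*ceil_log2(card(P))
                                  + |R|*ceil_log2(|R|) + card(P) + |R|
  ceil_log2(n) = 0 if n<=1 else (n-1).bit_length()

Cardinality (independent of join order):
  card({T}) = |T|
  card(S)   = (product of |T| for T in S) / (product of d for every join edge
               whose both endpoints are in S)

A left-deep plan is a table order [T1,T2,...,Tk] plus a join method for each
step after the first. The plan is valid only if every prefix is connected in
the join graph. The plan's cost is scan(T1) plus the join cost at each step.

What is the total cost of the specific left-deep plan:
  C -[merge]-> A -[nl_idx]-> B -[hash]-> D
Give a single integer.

29000

step 1: scan C: cost=200, card=200
step 2: join A via merge
    card(P join A) = 200*400/(50) = 1600
    cost = 200 + 200*8 + 400*9 + 200 + 400 = 6000
step 3: join B via nl_idx
    card(P join B) = 1600*150/(100) = 2400
    cost = 6000 + 1600*8 + 2400 = 21200
step 4: join D via hash
    card(P join D) = 2400*300/(300) = 2400
    cost = 21200 + 2*300*9 + 2400 = 29000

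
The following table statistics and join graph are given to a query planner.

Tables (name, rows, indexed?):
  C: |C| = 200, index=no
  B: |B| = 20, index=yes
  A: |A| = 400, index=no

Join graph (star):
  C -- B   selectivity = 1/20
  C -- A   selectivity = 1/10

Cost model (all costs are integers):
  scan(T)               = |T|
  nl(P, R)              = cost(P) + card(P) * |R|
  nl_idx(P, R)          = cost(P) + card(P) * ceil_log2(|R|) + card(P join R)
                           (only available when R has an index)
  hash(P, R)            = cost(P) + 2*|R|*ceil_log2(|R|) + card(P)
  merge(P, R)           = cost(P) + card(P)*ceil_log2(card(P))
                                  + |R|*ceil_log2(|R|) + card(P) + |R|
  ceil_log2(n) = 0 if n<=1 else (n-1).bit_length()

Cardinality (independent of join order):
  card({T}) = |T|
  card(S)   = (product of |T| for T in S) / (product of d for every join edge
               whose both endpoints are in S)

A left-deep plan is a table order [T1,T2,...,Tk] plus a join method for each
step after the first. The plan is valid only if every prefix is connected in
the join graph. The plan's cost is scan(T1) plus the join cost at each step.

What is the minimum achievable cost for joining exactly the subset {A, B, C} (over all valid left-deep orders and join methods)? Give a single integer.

6400

Selinger DP over subsets of {A,B,C}:
  {C}: scan cost=200, card=200
  {B}: scan cost=20, card=20
  {A}: scan cost=400, card=400
  {BC}: card=200; try (B,hash)→600, (B,nl_idx)→1400, (C,merge)→1940, (B,merge)→2120, (C,hash)→3240, (C,nl)→4020 …(+1); best=600 via (B,hash)
  {AC}: card=8000; try (C,hash)→4000, (A,merge)→6000, (C,merge)→6200, (A,hash)→7600, (A,nl)→80200, (C,nl)→80400; best=4000 via (C,hash)
  {ABC}: card=8000; try (A,merge)→6400, (A,hash)→8000, (B,hash)→12200, (B,nl_idx)→52000, (A,nl)→80600, (B,merge)→116120 …(+1); best=6400 via (A,merge)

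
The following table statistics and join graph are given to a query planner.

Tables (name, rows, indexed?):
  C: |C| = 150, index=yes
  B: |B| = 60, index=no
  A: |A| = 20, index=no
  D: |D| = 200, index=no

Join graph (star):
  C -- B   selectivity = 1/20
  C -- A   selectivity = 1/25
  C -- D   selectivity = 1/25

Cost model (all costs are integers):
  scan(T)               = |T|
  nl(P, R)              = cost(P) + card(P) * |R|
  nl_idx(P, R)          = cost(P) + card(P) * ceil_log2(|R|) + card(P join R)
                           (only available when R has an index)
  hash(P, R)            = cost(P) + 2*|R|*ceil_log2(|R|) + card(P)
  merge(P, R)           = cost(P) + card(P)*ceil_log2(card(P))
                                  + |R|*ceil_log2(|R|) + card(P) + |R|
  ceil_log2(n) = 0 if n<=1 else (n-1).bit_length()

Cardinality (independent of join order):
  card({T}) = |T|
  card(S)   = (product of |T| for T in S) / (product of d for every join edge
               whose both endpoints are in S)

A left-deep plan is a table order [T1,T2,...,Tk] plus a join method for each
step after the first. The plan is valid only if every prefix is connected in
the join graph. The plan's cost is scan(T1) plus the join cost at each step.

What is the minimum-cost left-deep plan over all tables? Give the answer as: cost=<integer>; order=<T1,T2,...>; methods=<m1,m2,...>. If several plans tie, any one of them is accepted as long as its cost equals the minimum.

Selinger DP (subsets sized 1..n):
  {C}: scan cost=150, card=150
  {B}: scan cost=60, card=60
  {A}: scan cost=20, card=20
  {D}: scan cost=200, card=200
  {BC}: card=450; try (C,nl_idx)→990, (B,hash)→1020, (C,merge)→1830, (B,merge)→1920, (C,hash)→2520, (C,nl)→9060 …(+1); best=990 via (C,nl_idx)
  {AC}: card=120; try (C,nl_idx)→300, (A,hash)→500, (C,merge)→1490, (A,merge)→1620, (C,hash)→2440, (C,nl)→3020 …(+1); best=300 via (C,nl_idx)
  {CD}: card=1200; try (C,hash)→2800, (C,nl_idx)→3000, (D,merge)→3300, (C,merge)→3350, (D,hash)→3500, (D,nl)→30150 …(+1); best=2800 via (C,hash)
  {ABC}: card=360; try (B,hash)→1140, (A,hash)→1640, (B,merge)→1680, (A,merge)→5610, (B,nl)→7500, (A,nl)→9990; best=1140 via (B,hash)
  {BCD}: card=3600; try (D,hash)→4640, (B,hash)→4720, (D,merge)→7290, (B,merge)→17620, (B,nl)→74800, (D,nl)→90990; best=4640 via (D,hash)
  {ACD}: card=960; try (D,merge)→3060, (D,hash)→3620, (A,hash)→4200, (A,merge)→17320, (D,nl)→24300, (A,nl)→26800; best=3060 via (D,merge)
  {ABCD}: card=2880; try (D,hash)→4700, (B,hash)→4740, (D,merge)→6540, (A,hash)→8440, (B,merge)→14040, (A,merge)→51560 …(+3); best=4700 via (D,hash)

cost=4700; order=A,C,B,D; methods=nl_idx,hash,hash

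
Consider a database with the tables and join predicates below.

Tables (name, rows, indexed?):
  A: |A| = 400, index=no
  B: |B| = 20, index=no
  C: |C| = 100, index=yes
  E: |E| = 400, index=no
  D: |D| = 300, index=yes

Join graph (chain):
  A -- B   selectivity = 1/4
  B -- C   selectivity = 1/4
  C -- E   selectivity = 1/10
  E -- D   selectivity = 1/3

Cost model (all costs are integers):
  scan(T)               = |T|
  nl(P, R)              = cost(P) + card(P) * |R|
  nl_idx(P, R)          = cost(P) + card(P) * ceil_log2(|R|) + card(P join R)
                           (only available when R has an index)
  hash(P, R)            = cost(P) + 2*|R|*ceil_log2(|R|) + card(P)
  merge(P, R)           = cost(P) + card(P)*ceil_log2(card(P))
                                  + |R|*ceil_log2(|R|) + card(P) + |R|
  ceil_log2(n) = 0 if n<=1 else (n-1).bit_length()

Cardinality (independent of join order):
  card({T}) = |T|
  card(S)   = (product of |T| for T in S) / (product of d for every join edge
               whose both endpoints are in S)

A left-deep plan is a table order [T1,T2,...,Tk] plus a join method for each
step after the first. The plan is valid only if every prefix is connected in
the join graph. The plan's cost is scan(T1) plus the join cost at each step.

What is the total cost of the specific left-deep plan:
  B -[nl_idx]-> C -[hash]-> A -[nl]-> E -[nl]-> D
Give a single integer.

620008360

step 1: scan B: cost=20, card=20
step 2: join C via nl_idx
    card(P join C) = 20*100/(4) = 500
    cost = 20 + 20*7 + 500 = 660
step 3: join A via hash
    card(P join A) = 500*400/(4) = 50000
    cost = 660 + 2*400*9 + 500 = 8360
step 4: join E via nl
    card(P join E) = 50000*400/(10) = 2000000
    cost = 8360 + 50000*400 = 20008360
step 5: join D via nl
    card(P join D) = 2000000*300/(3) = 200000000
    cost = 20008360 + 2000000*300 = 620008360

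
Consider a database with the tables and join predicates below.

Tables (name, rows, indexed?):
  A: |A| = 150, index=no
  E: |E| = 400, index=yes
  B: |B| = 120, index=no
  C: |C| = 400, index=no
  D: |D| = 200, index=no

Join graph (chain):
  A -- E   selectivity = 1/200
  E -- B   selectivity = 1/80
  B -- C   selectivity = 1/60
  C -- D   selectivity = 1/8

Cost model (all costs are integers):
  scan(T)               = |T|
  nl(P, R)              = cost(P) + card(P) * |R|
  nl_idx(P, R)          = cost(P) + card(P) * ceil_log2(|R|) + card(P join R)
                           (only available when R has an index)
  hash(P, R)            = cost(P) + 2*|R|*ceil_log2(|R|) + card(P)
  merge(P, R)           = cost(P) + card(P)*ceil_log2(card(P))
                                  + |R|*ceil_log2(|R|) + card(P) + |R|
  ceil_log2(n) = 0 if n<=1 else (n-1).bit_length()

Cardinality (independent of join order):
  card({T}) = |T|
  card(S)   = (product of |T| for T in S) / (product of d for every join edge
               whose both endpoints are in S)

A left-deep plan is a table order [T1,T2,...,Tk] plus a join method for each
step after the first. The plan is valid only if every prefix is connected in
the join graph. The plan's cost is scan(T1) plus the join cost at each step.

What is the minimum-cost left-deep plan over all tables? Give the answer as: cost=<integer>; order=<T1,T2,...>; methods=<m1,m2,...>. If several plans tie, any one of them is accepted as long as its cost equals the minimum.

cost=17630; order=A,E,B,C,D; methods=nl_idx,hash,hash,hash

Selinger DP (subsets sized 1..n):
  {A}: scan cost=150, card=150
  {E}: scan cost=400, card=400
  {B}: scan cost=120, card=120
  {C}: scan cost=400, card=400
  {D}: scan cost=200, card=200
  {AE}: card=300; try (E,nl_idx)→1800, (A,hash)→3200, (E,merge)→5500, (A,merge)→5750, (E,hash)→7500, (E,nl)→60150 …(+1); best=1800 via (E,nl_idx)
  {BE}: card=600; try (E,nl_idx)→1800, (B,hash)→2480, (E,merge)→5080, (B,merge)→5360, (E,hash)→7440, (E,nl)→48120 …(+1); best=1800 via (E,nl_idx)
  {BC}: card=800; try (B,hash)→2480, (C,merge)→5080, (B,merge)→5360, (C,hash)→7440, (C,nl)→48120, (B,nl)→48400; best=2480 via (B,hash)
  {CD}: card=10000; try (D,hash)→4000, (C,merge)→6000, (D,merge)→6200, (C,hash)→7600, (C,nl)→80200, (D,nl)→80400; best=4000 via (D,hash)
  {ABE}: card=450; try (B,hash)→3780, (A,hash)→4800, (B,merge)→5760, (A,merge)→9750, (B,nl)→37800, (A,nl)→91800; best=3780 via (B,hash)
  {BCE}: card=4000; try (C,hash)→9600, (E,hash)→10480, (C,merge)→12400, (E,nl_idx)→13680, (E,merge)→15280, (C,nl)→241800 …(+1); best=9600 via (C,hash)
  {BCD}: card=20000; try (D,hash)→6480, (D,merge)→13080, (B,hash)→15680, (B,merge)→154960, (D,nl)→162480, (B,nl)→1204000; best=6480 via (D,hash)
  {ABCE}: card=3000; try (C,hash)→11430, (C,merge)→12280, (A,hash)→16000, (A,merge)→62950, (C,nl)→183780, (A,nl)→609600; best=11430 via (C,hash)
  {BCDE}: card=100000; try (D,hash)→16800, (E,hash)→33680, (D,merge)→63400, (E,nl_idx)→286480, (E,merge)→330480, (D,nl)→809600 …(+1); best=16800 via (D,hash)
  {ABCDE}: card=75000; try (D,hash)→17630, (D,merge)→52230, (A,hash)→119200, (D,nl)→611430, (A,merge)→1818150, (A,nl)→15016800; best=17630 via (D,hash)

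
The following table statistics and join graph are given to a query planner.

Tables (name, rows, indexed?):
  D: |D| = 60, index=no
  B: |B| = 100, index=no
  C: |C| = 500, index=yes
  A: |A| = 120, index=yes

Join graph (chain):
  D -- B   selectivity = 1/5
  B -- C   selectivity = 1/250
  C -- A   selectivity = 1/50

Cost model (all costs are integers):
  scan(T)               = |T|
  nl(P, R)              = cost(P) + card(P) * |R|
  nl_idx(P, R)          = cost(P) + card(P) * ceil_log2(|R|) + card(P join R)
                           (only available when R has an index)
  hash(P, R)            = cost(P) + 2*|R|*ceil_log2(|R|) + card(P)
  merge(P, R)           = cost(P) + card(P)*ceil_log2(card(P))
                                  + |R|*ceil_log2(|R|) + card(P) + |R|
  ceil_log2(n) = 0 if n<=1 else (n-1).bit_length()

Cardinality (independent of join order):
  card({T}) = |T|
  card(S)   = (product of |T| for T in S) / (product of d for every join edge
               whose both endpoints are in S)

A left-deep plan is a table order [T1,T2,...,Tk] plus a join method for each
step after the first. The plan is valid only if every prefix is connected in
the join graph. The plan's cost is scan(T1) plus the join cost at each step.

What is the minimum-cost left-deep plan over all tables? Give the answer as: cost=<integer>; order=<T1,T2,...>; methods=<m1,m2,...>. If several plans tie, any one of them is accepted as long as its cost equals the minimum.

Selinger DP (subsets sized 1..n):
  {D}: scan cost=60, card=60
  {B}: scan cost=100, card=100
  {C}: scan cost=500, card=500
  {A}: scan cost=120, card=120
  {BD}: card=1200; try (D,hash)→920, (B,merge)→1280, (D,merge)→1320, (B,hash)→1520, (B,nl)→6060, (D,nl)→6100; best=920 via (D,hash)
  {BC}: card=200; try (C,nl_idx)→1200, (B,hash)→2400, (C,merge)→5900, (B,merge)→6300, (C,hash)→9200, (C,nl)→50100 …(+1); best=1200 via (C,nl_idx)
  {AC}: card=1200; try (C,nl_idx)→2400, (A,hash)→2680, (A,nl_idx)→5200, (C,merge)→6080, (A,merge)→6460, (C,hash)→9240 …(+2); best=2400 via (C,nl_idx)
  {BCD}: card=2400; try (D,hash)→2120, (D,merge)→3420, (C,hash)→11120, (D,nl)→13200, (C,nl_idx)→14120, (C,merge)→20320 …(+1); best=2120 via (D,hash)
  {ABC}: card=480; try (A,hash)→3080, (A,nl_idx)→3080, (A,merge)→3960, (B,hash)→5000, (B,merge)→17600, (A,nl)→25200 …(+1); best=3080 via (A,hash)
  {ABCD}: card=5760; try (D,hash)→4280, (A,hash)→6200, (D,merge)→8300, (A,nl_idx)→24680, (D,nl)→31880, (A,merge)→34280 …(+1); best=4280 via (D,hash)

cost=4280; order=B,C,A,D; methods=nl_idx,hash,hash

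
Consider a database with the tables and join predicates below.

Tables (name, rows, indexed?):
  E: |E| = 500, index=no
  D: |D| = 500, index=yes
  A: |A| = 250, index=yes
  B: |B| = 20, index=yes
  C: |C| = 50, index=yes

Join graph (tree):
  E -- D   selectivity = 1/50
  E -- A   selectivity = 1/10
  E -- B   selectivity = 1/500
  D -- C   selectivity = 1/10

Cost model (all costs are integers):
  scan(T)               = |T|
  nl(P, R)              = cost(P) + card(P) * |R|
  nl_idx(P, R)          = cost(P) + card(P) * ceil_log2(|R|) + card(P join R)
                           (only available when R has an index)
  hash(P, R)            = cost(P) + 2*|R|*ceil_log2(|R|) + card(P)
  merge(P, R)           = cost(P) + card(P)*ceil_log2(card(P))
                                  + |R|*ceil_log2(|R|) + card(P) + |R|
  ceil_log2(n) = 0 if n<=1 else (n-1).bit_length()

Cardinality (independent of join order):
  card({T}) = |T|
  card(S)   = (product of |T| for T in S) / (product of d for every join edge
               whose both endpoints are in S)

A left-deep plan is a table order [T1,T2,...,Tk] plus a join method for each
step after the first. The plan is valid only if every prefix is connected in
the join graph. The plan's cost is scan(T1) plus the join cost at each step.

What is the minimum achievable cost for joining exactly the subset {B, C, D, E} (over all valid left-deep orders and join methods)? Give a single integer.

2380

Selinger DP over subsets of {B,C,D,E}:
  {E}: scan cost=500, card=500
  {D}: scan cost=500, card=500
  {B}: scan cost=20, card=20
  {C}: scan cost=50, card=50
  {DE}: card=5000; try (E,hash)→10000, (D,hash)→10000, (D,nl_idx)→10000, (E,merge)→10500, (D,merge)→10500, (E,nl)→250500 …(+1); best=10000 via (E,hash)
  {BE}: card=20; try (B,hash)→1200, (B,nl_idx)→3020, (E,merge)→5140, (B,merge)→5620, (E,hash)→9040, (E,nl)→10020 …(+1); best=1200 via (B,hash)
  {CD}: card=2500; try (C,hash)→1600, (D,nl_idx)→3000, (D,merge)→5400, (C,merge)→5850, (C,nl_idx)→6000, (D,hash)→9100 …(+2); best=1600 via (C,hash)
  {BDE}: card=200; try (D,nl_idx)→1580, (D,merge)→6320, (D,hash)→10220, (D,nl)→11200, (B,hash)→15200, (B,nl_idx)→35200 …(+2); best=1580 via (D,nl_idx)
  {CDE}: card=25000; try (E,hash)→13100, (C,hash)→15600, (E,merge)→39100, (C,nl_idx)→65000, (C,merge)→80350, (C,nl)→260000 …(+1); best=13100 via (E,hash)
  {BCDE}: card=1000; try (C,hash)→2380, (C,merge)→3730, (C,nl_idx)→3780, (C,nl)→11580, (B,hash)→38300, (B,nl_idx)→139100 …(+2); best=2380 via (C,hash)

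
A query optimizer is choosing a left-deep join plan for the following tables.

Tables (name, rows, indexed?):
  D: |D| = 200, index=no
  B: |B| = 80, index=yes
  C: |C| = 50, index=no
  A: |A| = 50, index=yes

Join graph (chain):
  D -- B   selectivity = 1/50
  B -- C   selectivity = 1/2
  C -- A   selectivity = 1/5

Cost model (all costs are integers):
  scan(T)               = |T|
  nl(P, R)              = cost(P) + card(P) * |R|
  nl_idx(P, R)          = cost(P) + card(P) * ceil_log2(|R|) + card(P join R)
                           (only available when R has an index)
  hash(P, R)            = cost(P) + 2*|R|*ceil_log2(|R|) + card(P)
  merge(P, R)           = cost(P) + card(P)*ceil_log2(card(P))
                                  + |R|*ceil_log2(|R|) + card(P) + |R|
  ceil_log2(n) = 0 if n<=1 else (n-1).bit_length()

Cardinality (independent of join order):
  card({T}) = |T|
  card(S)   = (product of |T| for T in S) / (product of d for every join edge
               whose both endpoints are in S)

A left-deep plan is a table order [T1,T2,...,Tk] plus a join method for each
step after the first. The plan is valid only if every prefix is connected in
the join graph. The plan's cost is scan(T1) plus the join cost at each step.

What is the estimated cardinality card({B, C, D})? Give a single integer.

Tables in S: B(80), C(50), D(200)
Edges inside S: D-B(d=50), B-C(d=2)
numerator = 80 * 50 * 200 = 800000
denominator = 50 * 2 = 100
card(S) = 800000 / 100 = 8000

8000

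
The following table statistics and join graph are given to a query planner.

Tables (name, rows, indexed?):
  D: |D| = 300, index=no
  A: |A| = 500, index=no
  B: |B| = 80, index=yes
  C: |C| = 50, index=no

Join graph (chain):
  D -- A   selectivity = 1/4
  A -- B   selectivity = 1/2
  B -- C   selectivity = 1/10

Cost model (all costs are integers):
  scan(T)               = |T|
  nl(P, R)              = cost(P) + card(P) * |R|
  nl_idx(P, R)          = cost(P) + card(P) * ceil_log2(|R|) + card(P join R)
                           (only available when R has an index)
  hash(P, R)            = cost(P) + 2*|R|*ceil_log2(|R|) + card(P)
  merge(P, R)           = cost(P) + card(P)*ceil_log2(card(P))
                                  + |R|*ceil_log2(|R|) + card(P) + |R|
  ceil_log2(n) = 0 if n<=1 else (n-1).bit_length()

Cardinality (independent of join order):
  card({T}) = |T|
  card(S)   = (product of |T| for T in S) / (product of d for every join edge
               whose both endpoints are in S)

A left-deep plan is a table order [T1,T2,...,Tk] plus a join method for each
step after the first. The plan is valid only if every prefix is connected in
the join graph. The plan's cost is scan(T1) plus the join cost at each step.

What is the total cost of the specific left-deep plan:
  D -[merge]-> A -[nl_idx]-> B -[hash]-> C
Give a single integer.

step 1: scan D: cost=300, card=300
step 2: join A via merge
    card(P join A) = 300*500/(4) = 37500
    cost = 300 + 300*9 + 500*9 + 300 + 500 = 8300
step 3: join B via nl_idx
    card(P join B) = 37500*80/(2) = 1500000
    cost = 8300 + 37500*7 + 1500000 = 1770800
step 4: join C via hash
    card(P join C) = 1500000*50/(10) = 7500000
    cost = 1770800 + 2*50*6 + 1500000 = 3271400

3271400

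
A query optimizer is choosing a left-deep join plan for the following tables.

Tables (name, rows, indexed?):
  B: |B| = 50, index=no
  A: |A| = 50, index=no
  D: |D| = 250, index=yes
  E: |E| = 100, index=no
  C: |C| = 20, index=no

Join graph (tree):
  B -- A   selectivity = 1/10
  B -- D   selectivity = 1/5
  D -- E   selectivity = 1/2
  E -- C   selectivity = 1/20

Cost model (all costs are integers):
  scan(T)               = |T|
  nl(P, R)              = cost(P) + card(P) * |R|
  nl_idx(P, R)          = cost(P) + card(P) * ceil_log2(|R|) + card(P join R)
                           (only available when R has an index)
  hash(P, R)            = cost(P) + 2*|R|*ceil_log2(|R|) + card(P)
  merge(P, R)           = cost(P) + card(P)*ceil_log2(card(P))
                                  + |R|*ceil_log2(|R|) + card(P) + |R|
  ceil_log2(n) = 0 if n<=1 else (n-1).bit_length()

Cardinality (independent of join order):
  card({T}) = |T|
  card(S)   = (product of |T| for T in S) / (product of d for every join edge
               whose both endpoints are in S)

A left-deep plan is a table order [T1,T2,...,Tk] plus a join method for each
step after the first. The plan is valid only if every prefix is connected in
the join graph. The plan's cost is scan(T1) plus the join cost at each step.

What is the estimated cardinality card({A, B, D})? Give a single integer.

12500

Tables in S: A(50), B(50), D(250)
Edges inside S: B-A(d=10), B-D(d=5)
numerator = 50 * 50 * 250 = 625000
denominator = 10 * 5 = 50
card(S) = 625000 / 50 = 12500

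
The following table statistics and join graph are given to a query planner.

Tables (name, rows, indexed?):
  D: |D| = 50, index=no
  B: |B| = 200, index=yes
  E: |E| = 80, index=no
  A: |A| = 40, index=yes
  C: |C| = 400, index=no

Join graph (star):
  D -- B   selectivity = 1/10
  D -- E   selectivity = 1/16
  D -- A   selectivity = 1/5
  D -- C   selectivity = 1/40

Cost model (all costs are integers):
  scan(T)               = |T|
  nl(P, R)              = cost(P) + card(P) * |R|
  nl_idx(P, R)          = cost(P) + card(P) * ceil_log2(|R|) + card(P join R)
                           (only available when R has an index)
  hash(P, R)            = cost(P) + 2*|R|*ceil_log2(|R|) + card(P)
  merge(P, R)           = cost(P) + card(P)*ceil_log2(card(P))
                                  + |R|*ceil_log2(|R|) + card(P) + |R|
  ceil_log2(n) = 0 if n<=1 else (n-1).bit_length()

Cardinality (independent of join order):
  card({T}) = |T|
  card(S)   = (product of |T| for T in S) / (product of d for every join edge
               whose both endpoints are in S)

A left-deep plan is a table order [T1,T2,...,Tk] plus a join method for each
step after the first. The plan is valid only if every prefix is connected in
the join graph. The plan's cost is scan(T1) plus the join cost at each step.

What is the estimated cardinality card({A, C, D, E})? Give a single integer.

20000

Tables in S: A(40), C(400), D(50), E(80)
Edges inside S: D-E(d=16), D-A(d=5), D-C(d=40)
numerator = 40 * 400 * 50 * 80 = 64000000
denominator = 16 * 5 * 40 = 3200
card(S) = 64000000 / 3200 = 20000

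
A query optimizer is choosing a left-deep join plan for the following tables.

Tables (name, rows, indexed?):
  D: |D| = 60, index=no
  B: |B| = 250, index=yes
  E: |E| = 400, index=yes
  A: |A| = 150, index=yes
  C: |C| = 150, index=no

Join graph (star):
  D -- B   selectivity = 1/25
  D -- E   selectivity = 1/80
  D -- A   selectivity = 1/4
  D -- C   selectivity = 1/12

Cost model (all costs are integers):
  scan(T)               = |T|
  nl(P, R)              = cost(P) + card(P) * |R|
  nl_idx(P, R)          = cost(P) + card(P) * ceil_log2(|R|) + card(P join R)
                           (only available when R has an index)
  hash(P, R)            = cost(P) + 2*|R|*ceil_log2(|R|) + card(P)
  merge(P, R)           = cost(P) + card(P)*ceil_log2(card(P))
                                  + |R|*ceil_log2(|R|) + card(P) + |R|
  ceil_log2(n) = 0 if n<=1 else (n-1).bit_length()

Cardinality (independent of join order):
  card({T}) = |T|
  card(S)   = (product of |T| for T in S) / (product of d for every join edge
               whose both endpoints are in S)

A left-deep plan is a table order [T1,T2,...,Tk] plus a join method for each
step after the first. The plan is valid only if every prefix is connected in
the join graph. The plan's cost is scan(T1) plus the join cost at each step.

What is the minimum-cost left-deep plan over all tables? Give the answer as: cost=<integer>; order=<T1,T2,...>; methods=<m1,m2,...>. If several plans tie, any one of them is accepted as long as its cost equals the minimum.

cost=50500; order=D,E,B,C,A; methods=nl_idx,hash,hash,hash

Selinger DP (subsets sized 1..n):
  {D}: scan cost=60, card=60
  {B}: scan cost=250, card=250
  {E}: scan cost=400, card=400
  {A}: scan cost=150, card=150
  {C}: scan cost=150, card=150
  {BD}: card=600; try (B,nl_idx)→1140, (D,hash)→1220, (B,merge)→2730, (D,merge)→2920, (B,hash)→4120, (B,nl)→15060 …(+1); best=1140 via (B,nl_idx)
  {DE}: card=300; try (E,nl_idx)→900, (D,hash)→1520, (E,merge)→4480, (D,merge)→4820, (E,hash)→7320, (E,nl)→24060 …(+1); best=900 via (E,nl_idx)
  {AD}: card=2250; try (D,hash)→1020, (A,merge)→1830, (D,merge)→1920, (A,hash)→2520, (A,nl_idx)→2790, (A,nl)→9060 …(+1); best=1020 via (D,hash)
  {CD}: card=750; try (D,hash)→1020, (C,merge)→1830, (D,merge)→1920, (C,hash)→2520, (C,nl)→9060, (D,nl)→9150; best=1020 via (D,hash)
  {BDE}: card=3000; try (B,hash)→5200, (B,merge)→6150, (B,nl_idx)→6300, (E,hash)→8940, (E,nl_idx)→9540, (E,merge)→11740 …(+2); best=5200 via (B,hash)
  {ABD}: card=22500; try (A,hash)→4140, (B,hash)→7270, (A,merge)→9090, (A,nl_idx)→28440, (B,merge)→32520, (B,nl_idx)→41520 …(+2); best=4140 via (A,hash)
  {BCD}: card=7500; try (C,hash)→4140, (B,hash)→5770, (C,merge)→9090, (B,merge)→11520, (B,nl_idx)→14520, (C,nl)→91140 …(+1); best=4140 via (C,hash)
  {ADE}: card=11250; try (A,hash)→3600, (A,merge)→5250, (E,hash)→10470, (A,nl_idx)→14550, (E,nl_idx)→32520, (E,merge)→34270 …(+2); best=3600 via (A,hash)
  {CDE}: card=3750; try (C,hash)→3600, (C,merge)→5250, (E,hash)→8970, (E,nl_idx)→11520, (E,merge)→13270, (C,nl)→45900 …(+1); best=3600 via (C,hash)
  {ACD}: card=28125; try (A,hash)→4170, (C,hash)→5670, (A,merge)→10620, (C,merge)→31620, (A,nl_idx)→35145, (A,nl)→113520 …(+1); best=4170 via (A,hash)
  {ABDE}: card=112500; try (A,hash)→10600, (B,hash)→18850, (E,hash)→33840, (A,merge)→45550, (A,nl_idx)→141700, (B,merge)→174600 …(+6); best=10600 via (A,hash)
  {BCDE}: card=37500; try (C,hash)→10600, (B,hash)→11350, (E,hash)→18840, (C,merge)→45550, (B,merge)→54600, (B,nl_idx)→71100 …(+5); best=10600 via (C,hash)
  {ABCD}: card=281250; try (A,hash)→14040, (C,hash)→29040, (B,hash)→36295, (A,merge)→110490, (A,nl_idx)→345390, (C,merge)→365490 …(+5); best=14040 via (A,hash)
  {ACDE}: card=140625; try (A,hash)→9750, (C,hash)→17250, (E,hash)→39495, (A,merge)→53700, (C,merge)→173700, (A,nl_idx)→174225 …(+5); best=9750 via (A,hash)
  {ABCDE}: card=1406250; try (A,hash)→50500, (C,hash)→125500, (B,hash)→154375, (E,hash)→302490, (A,merge)→649450, (A,nl_idx)→1716850 …(+9); best=50500 via (A,hash)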